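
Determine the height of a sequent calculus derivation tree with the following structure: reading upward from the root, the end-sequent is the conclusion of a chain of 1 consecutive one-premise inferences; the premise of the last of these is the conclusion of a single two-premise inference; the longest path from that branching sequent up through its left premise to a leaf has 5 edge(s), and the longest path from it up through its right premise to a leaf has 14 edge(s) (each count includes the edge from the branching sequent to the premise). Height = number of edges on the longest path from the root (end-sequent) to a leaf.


Longest path through the left premise: 5 edges (measured from the branching sequent)
Longest path through the right premise: 14 edges
Height of the subtree rooted at the branching sequent: max(5, 14) = 14
The branching sequent sits 1 edges above the root (the chain of one-premise inferences), so height = 14 + 1 = 15

15


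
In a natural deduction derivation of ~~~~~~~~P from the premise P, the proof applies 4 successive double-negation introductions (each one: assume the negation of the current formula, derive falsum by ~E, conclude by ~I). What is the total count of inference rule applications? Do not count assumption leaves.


Each double-negation introduction (from C infer ~~C) uses 2 inference nodes: one ~E (C and ~C give falsum) and one ~I (discharge ~C).
4 double negations = 4 * 2 = 8 inference nodes.

8


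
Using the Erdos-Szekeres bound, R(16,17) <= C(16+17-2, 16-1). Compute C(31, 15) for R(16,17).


R(16,17) <= C(16+17-2, 16-1) = C(31, 15)
C(31, 15) = 31! / (15! * 16!)
= 300540195

300540195


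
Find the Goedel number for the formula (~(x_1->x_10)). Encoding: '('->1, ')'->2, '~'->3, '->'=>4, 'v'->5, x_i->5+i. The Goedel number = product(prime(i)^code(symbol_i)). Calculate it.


Formula: (~(x_1->x_10))
Symbol codes: [1, 3, 1, 6, 4, 15, 2, 2]
Primes: [2, 3, 5, 7, 11, 13, 17, 19]
p_1^1 = 2^1 = 2
p_2^3 = 3^3 = 27
p_3^1 = 5^1 = 5
p_4^6 = 7^6 = 117649
p_5^4 = 11^4 = 14641
p_6^15 = 13^15 = 51185893014090757
p_7^2 = 17^2 = 289
p_8^2 = 19^2 = 361
Product = 2483579544111511469872526717228790

2483579544111511469872526717228790


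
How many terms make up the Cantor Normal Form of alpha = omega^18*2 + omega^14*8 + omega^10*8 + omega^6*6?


CNF: omega^18*2 + omega^14*8 + omega^10*8 + omega^6*6
Count the summands separated by '+':
  term 1: omega^18*2
  term 2: omega^14*8
  term 3: omega^10*8
  term 4: omega^6*6
Total terms = 4

4


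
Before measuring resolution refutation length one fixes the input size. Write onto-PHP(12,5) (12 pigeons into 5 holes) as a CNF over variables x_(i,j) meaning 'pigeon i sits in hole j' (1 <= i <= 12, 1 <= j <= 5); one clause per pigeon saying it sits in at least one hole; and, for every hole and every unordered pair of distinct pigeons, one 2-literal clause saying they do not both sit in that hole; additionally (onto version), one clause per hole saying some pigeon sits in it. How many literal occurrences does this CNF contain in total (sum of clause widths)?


onto-PHP(12,5): 12 pigeons, 5 holes, 12*5 = 60 variables.
- pigeon clauses: one per pigeon -> 12 clauses of width 5 -> 60 literals
- hole clauses: 5 holes * C(12,2) = 5 * 66 -> 330 clauses of width 2 -> 660 literals
- onto clauses: one per hole -> 5 clauses of width 12 -> 60 literals
Total literal occurrences = 60 + 660 + 60 = 780

780


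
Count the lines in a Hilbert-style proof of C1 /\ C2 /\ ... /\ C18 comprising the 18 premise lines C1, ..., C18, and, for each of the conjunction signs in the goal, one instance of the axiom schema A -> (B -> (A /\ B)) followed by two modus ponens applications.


Conjoining 18 premises:
- 18 premise lines
- the goal has 17 conjunction signs; each costs 1 axiom instance + 2 MP = 3 lines: 3 * 17 = 51
Total = 18 + 51 = 69 lines.

69


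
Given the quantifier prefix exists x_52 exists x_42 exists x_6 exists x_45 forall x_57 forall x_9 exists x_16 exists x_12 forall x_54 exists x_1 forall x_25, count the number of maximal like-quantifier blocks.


Alternations = 5.
Blocks = alternations + 1 = 6

6


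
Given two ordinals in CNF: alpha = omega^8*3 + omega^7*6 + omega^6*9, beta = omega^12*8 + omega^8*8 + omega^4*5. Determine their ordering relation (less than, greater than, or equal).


Compare term by term from highest exponent:
alpha = omega^8*3 + omega^7*6 + omega^6*9
beta = omega^12*8 + omega^8*8 + omega^4*5
Term 1: alpha has omega^8*3, beta has omega^12*8
Term 2: alpha has omega^7*6, beta has omega^8*8
Term 3: alpha has omega^6*9, beta has omega^4*5
Result: alpha < beta

alpha < beta


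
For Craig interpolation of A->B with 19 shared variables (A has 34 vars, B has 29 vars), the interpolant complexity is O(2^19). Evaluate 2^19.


Shared atoms = 19
Craig interpolant size bound = 2^19
= 524288

524288


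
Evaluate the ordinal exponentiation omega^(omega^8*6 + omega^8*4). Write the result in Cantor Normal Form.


omega^(omega^8*6 + omega^8*4):
Both terms of the exponent have the same exponent 8, so they merge: omega^8*6 + omega^8*4 = omega^8*(6+4) = omega^8*10.
omega raised to a CNF ordinal is a single CNF term: Result = omega^(omega^8*10)

omega^(omega^8*10)


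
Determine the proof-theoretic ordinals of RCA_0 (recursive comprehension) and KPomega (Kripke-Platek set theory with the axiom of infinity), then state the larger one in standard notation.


Proof-theoretic ordinal of RCA_0 (recursive comprehension): omega^omega
Proof-theoretic ordinal of KPomega (Kripke-Platek set theory with the axiom of infinity): psi_0(epsilon_{Omega+1})
Comparing: omega^omega < psi_0(epsilon_{Omega+1}).
The larger ordinal is psi_0(epsilon_{Omega+1}) (from KPomega (Kripke-Platek set theory with the axiom of infinity)).

psi_0(epsilon_{Omega+1})


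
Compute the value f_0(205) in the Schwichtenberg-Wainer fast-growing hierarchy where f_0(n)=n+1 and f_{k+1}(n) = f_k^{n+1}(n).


f_0(205) = 205 + 1 = 206

206


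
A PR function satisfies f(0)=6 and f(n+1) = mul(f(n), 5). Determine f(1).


f(0) = 6
f(1) = mul(f(0), 5) = mul(6, 5) = 30


30


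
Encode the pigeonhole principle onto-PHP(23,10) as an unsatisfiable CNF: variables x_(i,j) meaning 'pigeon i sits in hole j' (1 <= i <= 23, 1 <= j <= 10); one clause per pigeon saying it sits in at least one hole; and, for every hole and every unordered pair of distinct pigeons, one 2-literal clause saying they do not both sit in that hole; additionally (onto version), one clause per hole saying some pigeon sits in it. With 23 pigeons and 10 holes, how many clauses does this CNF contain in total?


onto-PHP(23,10): 23 pigeons, 10 holes, 23*10 = 230 variables.
- pigeon clauses: one per pigeon -> 23 clauses
- hole clauses: 10 holes * C(23,2) = 10 * 253 -> 2530 clauses
- onto clauses: one per hole -> 10 clauses
Total clauses = 23 + 2530 + 10 = 2563

2563


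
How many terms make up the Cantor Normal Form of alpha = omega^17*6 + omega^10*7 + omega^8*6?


CNF: omega^17*6 + omega^10*7 + omega^8*6
Count the summands separated by '+':
  term 1: omega^17*6
  term 2: omega^10*7
  term 3: omega^8*6
Total terms = 3

3


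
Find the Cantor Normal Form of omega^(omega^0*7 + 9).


omega^(omega^0*7 + 9):
omega^0 = 1, so the exponent is 7 + 9 = 16 (finite ordinal addition).
Result = omega^16, already a single CNF term.

omega^16


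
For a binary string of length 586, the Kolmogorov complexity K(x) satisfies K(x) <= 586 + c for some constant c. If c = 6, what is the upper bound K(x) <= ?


K(x) <= |x| + c = 586 + 6 = 592

592


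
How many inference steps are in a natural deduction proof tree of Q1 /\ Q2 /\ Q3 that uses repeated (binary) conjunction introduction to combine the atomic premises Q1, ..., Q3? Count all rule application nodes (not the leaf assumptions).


The target conjunction has 3 conjuncts, i.e. 2 binary /\ connectives.
Each conjunction-intro joins two pieces, so 3 atoms require 3-1 = 2 applications.
Total inference nodes = 2

2


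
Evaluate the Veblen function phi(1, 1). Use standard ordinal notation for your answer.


phi(1, 1):
phi(1, beta) = epsilon_beta (the beta-th epsilon number).
phi(1, 1) = epsilon_1

epsilon_1


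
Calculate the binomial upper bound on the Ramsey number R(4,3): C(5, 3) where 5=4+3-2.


R(4,3) <= C(4+3-2, 4-1) = C(5, 3)
C(5, 3) = 5! / (3! * 2!)
= 10

10


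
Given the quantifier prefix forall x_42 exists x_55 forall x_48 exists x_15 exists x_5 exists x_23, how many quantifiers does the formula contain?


Quantifier prefix has 6 quantifier symbols.
Quantifier depth = 6

6


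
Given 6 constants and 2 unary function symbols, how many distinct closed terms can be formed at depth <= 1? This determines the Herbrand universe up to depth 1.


Herbrand terms by depth:
Depth 0: 6 constants
Depth 1: 12 new terms (running total: 18)
Total distinct ground terms = 18

18


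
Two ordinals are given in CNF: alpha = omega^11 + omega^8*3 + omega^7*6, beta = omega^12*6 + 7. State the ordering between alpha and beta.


Compare term by term from highest exponent:
alpha = omega^11 + omega^8*3 + omega^7*6
beta = omega^12*6 + 7
Term 1: alpha has omega^11*1, beta has omega^12*6
Term 2: alpha has omega^8*3, beta has omega^0*7
Term 3: alpha has omega^7*6, beta has omega^0*0
Result: alpha < beta

alpha < beta


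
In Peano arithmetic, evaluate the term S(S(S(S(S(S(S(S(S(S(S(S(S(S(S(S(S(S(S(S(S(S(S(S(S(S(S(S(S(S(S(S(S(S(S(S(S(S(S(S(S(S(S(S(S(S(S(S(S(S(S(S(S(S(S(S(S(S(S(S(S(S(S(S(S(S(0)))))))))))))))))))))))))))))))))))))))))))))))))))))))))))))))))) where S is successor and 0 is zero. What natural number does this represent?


Counting successors applied to 0:
66 applications of S to 0 = 66

66


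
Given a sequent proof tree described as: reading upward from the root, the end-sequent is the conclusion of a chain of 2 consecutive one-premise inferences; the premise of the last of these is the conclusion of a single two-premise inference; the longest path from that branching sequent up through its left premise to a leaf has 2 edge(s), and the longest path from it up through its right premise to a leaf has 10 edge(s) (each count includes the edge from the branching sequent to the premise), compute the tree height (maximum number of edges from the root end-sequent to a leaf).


Longest path through the left premise: 2 edges (measured from the branching sequent)
Longest path through the right premise: 10 edges
Height of the subtree rooted at the branching sequent: max(2, 10) = 10
The branching sequent sits 2 edges above the root (the chain of one-premise inferences), so height = 10 + 2 = 12

12


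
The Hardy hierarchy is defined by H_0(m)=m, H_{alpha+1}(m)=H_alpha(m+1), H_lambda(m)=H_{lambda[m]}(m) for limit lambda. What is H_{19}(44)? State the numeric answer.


H_19(44):
For finite ordinals k, H_k(n) = n + k (each successor step adds 1).
H_19(44) = 44 + 19 = 63

63


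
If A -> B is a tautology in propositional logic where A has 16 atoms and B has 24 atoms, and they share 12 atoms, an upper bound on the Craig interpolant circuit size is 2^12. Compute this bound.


Shared atoms = 12
Craig interpolant size bound = 2^12
= 4096

4096


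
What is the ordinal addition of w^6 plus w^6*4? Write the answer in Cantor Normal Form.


Ordinal addition w^6 + w^6*4:
Both terms have the same exponent 6.
w^e*c + w^e*d = w^e*(c+d).
Result = w^6*(1+4) = w^6*5

w^6*5


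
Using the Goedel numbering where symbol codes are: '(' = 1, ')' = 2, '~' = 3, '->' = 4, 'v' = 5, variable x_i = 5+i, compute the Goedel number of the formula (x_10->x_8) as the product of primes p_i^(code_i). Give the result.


Formula: (x_10->x_8)
Symbol codes: [1, 15, 4, 13, 2]
Primes: [2, 3, 5, 7, 11]
p_1^1 = 2^1 = 2
p_2^15 = 3^15 = 14348907
p_3^4 = 5^4 = 625
p_4^13 = 7^13 = 96889010407
p_5^2 = 11^2 = 121
Product = 210275524197376366286250

210275524197376366286250


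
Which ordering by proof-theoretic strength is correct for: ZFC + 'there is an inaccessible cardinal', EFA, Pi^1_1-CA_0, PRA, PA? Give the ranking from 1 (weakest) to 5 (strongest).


Ordering by consistency strength:
1. EFA
2. PRA
3. PA
4. Pi^1_1-CA_0
5. ZFC + 'there is an inaccessible cardinal'


ZFC + 'there is an inaccessible cardinal'=5, EFA=1, Pi^1_1-CA_0=4, PRA=2, PA=3


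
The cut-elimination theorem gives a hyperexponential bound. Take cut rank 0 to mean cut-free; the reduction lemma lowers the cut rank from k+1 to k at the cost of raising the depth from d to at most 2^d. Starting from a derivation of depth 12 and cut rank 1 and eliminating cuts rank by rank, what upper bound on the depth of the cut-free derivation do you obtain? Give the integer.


Each rank reduction sends depth d to at most 2^d; cut rank r needs r reductions.
2_0(12) = 12
2_1(12) = 2^12 = 4096
Cut-free depth bound = 4096

4096


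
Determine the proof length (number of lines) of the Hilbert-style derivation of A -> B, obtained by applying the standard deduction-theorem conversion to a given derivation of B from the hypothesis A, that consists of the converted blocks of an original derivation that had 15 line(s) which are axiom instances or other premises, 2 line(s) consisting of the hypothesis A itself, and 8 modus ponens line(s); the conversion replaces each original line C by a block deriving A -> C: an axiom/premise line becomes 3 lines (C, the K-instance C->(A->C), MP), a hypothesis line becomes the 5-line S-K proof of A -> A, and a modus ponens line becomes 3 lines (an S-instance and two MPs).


Deduction-theorem conversion, block by block:
- 15 axiom/premise lines -> 3 lines each = 45
- 2 hypothesis lines -> 5 lines each (identity proof A->A) = 10
- 8 MP lines -> 3 lines each (S-instance, MP, MP) = 24
Total = 45 + 10 + 24 = 79 lines.

79


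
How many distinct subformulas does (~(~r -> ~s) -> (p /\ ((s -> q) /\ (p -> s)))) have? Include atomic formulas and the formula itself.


Formula: (~(~r -> ~s) -> (p /\ ((s -> q) /\ (p -> s))))
Subformulas found:
  1. q
  2. s
  3. r
  4. p
  5. ~s
  6. ~r
  7. (p -> s)
  8. (s -> q)
  9. (~r -> ~s)
  10. ~(~r -> ~s)
  11. ((s -> q) /\ (p -> s))
  12. (p /\ ((s -> q) /\ (p -> s)))
  13. (~(~r -> ~s) -> (p /\ ((s -> q) /\ (p -> s))))
Total distinct subformulas = 13

13


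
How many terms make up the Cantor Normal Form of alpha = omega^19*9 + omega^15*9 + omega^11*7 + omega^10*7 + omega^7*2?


CNF: omega^19*9 + omega^15*9 + omega^11*7 + omega^10*7 + omega^7*2
Count the summands separated by '+':
  term 1: omega^19*9
  term 2: omega^15*9
  term 3: omega^11*7
  term 4: omega^10*7
  term 5: omega^7*2
Total terms = 5

5


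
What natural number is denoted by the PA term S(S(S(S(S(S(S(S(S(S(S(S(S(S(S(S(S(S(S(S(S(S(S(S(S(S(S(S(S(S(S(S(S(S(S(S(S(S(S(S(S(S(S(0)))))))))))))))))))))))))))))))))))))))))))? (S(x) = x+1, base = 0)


Counting successors applied to 0:
43 applications of S to 0 = 43

43


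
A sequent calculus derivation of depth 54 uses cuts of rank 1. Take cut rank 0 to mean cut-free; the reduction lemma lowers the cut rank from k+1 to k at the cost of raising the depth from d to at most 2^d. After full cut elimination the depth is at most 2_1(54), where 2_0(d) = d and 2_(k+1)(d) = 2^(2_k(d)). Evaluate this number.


Each rank reduction sends depth d to at most 2^d; cut rank r needs r reductions.
2_0(54) = 54
2_1(54) = 2^54 = 18014398509481984
Cut-free depth bound = 18014398509481984

18014398509481984


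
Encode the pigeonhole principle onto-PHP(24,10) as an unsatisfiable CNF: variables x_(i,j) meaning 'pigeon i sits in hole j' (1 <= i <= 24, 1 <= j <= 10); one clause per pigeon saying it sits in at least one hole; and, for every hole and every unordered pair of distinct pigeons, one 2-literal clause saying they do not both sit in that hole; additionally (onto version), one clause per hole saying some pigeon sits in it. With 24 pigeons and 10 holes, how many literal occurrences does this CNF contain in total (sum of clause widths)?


onto-PHP(24,10): 24 pigeons, 10 holes, 24*10 = 240 variables.
- pigeon clauses: one per pigeon -> 24 clauses of width 10 -> 240 literals
- hole clauses: 10 holes * C(24,2) = 10 * 276 -> 2760 clauses of width 2 -> 5520 literals
- onto clauses: one per hole -> 10 clauses of width 24 -> 240 literals
Total literal occurrences = 240 + 5520 + 240 = 6000

6000


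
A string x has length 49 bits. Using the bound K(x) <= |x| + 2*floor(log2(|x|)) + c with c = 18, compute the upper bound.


floor(log2(49)) = 5
2 * 5 = 10
K(x) <= 49 + 10 + 18 = 77

77


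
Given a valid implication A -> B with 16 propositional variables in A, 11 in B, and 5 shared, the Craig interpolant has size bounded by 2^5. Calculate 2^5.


Shared atoms = 5
Craig interpolant size bound = 2^5
= 32

32


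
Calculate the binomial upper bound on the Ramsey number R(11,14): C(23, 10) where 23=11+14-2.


R(11,14) <= C(11+14-2, 11-1) = C(23, 10)
C(23, 10) = 23! / (10! * 13!)
= 1144066

1144066


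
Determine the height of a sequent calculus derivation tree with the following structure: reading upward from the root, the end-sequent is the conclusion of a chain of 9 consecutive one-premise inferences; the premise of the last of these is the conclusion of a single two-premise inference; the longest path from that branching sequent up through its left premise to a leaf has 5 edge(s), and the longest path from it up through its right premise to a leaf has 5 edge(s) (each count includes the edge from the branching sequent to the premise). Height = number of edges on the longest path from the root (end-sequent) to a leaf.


Longest path through the left premise: 5 edges (measured from the branching sequent)
Longest path through the right premise: 5 edges
Height of the subtree rooted at the branching sequent: max(5, 5) = 5
The branching sequent sits 9 edges above the root (the chain of one-premise inferences), so height = 5 + 9 = 14

14


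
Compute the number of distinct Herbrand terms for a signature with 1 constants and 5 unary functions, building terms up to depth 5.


Herbrand terms by depth:
Depth 0: 1 constants
Depth 1: 5 new terms (running total: 6)
Depth 2: 25 new terms (running total: 31)
Depth 3: 125 new terms (running total: 156)
Depth 4: 625 new terms (running total: 781)
Depth 5: 3125 new terms (running total: 3906)
Total distinct ground terms = 3906

3906


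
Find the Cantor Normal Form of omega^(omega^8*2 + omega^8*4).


omega^(omega^8*2 + omega^8*4):
Both terms of the exponent have the same exponent 8, so they merge: omega^8*2 + omega^8*4 = omega^8*(2+4) = omega^8*6.
omega raised to a CNF ordinal is a single CNF term: Result = omega^(omega^8*6)

omega^(omega^8*6)


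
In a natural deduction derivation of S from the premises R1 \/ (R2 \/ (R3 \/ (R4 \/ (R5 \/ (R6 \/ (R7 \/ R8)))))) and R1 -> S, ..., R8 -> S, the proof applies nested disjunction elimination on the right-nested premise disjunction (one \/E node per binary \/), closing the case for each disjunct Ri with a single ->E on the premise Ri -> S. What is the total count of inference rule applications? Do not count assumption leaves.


The premise R1 \/ (R2 \/ (R3 \/ (R4 \/ (R5 \/ (R6 \/ (R7 \/ R8)))))) contains 8 disjuncts, hence 7 binary \/ connectives.
- Each binary \/ is eliminated once: 7 \/E nodes.
- Each of the 8 cases Ri derives S by one ->E with Ri -> S: 8 ->E nodes.
Total = 7 + 8 = 15

15


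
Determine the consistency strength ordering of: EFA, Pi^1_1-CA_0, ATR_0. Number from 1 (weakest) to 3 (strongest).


Ordering by consistency strength:
1. EFA
2. ATR_0
3. Pi^1_1-CA_0


EFA=1, Pi^1_1-CA_0=3, ATR_0=2


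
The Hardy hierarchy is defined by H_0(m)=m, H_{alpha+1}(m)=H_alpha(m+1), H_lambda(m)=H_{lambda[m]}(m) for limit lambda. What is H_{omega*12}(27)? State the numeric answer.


H_{omega*12}(27):
For the Hardy hierarchy, H_{omega*k}(n) = 2^k * n.
2^12 = 4096.
4096 * 27 = 110592

110592


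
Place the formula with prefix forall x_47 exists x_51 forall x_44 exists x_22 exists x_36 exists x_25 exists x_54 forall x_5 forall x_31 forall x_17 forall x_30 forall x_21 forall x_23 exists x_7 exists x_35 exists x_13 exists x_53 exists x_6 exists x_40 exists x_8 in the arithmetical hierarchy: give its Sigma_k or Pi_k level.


Leading quantifier is forall, so the class is Pi.
Number of quantifier blocks = alternations + 1 = 5 + 1 = 6.
Classification: Pi_6

Pi_6


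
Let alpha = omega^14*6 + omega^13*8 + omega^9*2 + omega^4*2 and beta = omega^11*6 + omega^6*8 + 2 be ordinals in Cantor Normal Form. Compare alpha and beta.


Compare term by term from highest exponent:
alpha = omega^14*6 + omega^13*8 + omega^9*2 + omega^4*2
beta = omega^11*6 + omega^6*8 + 2
Term 1: alpha has omega^14*6, beta has omega^11*6
Term 2: alpha has omega^13*8, beta has omega^6*8
Term 3: alpha has omega^9*2, beta has omega^0*2
Term 4: alpha has omega^4*2, beta has omega^0*0
Result: alpha > beta

alpha > beta


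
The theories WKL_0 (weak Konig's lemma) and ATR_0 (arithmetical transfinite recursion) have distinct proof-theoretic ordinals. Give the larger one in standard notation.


Proof-theoretic ordinal of WKL_0 (weak Konig's lemma): omega^omega
Proof-theoretic ordinal of ATR_0 (arithmetical transfinite recursion): Gamma_0
Comparing: omega^omega < Gamma_0.
The larger ordinal is Gamma_0 (from ATR_0 (arithmetical transfinite recursion)).

Gamma_0


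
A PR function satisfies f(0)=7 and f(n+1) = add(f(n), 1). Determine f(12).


f(0) = 7
f(1) = add(f(0), 1) = add(7, 1) = 8
f(2) = add(f(1), 1) = add(8, 1) = 9
f(3) = add(f(2), 1) = add(9, 1) = 10
f(4) = add(f(3), 1) = add(10, 1) = 11
f(5) = add(f(4), 1) = add(11, 1) = 12
f(6) = add(f(5), 1) = add(12, 1) = 13
f(7) = add(f(6), 1) = add(13, 1) = 14
f(8) = add(f(7), 1) = add(14, 1) = 15
f(9) = add(f(8), 1) = add(15, 1) = 16
f(10) = add(f(9), 1) = add(16, 1) = 17
f(11) = add(f(10), 1) = add(17, 1) = 18
f(12) = add(f(11), 1) = add(18, 1) = 19


19


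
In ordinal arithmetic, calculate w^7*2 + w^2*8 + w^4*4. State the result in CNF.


Ordinal addition (w^7*2 + w^2*8) + w^4*4:
alpha's leading term has exponent 7 > beta's exponent 4, so it survives.
alpha's tail term has exponent 2 < beta's exponent 4, so it is absorbed by beta.
In ordinal addition, any term followed by a strictly larger-exponent term is absorbed.
Result = w^7*2 + w^4*4

w^7*2 + w^4*4


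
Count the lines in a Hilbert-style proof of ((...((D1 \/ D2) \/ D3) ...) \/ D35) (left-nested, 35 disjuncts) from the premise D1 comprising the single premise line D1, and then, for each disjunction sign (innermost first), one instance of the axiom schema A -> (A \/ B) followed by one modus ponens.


Building the left-nested 35-ary disjunction from D1:
- 1 premise line (D1)
- 35 disjuncts means 34 disjunction signs; each needs 1 axiom instance + 1 MP = 2 lines: 2 * 34 = 68
Total = 1 + 68 = 69 lines.

69


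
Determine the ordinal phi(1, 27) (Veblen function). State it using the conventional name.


phi(1, 27):
phi(1, beta) = epsilon_beta (the beta-th epsilon number).
phi(1, 27) = epsilon_27

epsilon_27


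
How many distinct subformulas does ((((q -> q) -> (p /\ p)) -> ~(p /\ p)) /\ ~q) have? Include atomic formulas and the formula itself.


Formula: ((((q -> q) -> (p /\ p)) -> ~(p /\ p)) /\ ~q)
Subformulas found:
  1. q
  2. p
  3. ~q
  4. (q -> q)
  5. (p /\ p)
  6. ~(p /\ p)
  7. ((q -> q) -> (p /\ p))
  8. (((q -> q) -> (p /\ p)) -> ~(p /\ p))
  9. ((((q -> q) -> (p /\ p)) -> ~(p /\ p)) /\ ~q)
Total distinct subformulas = 9

9


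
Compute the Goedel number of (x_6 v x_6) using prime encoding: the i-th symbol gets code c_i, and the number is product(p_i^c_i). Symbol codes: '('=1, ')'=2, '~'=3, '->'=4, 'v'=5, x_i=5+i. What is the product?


Formula: (x_6 v x_6)
Symbol codes: [1, 11, 5, 11, 2]
Primes: [2, 3, 5, 7, 11]
p_1^1 = 2^1 = 2
p_2^11 = 3^11 = 177147
p_3^5 = 5^5 = 3125
p_4^11 = 7^11 = 1977326743
p_5^2 = 11^2 = 121
Product = 264897359785054631250

264897359785054631250


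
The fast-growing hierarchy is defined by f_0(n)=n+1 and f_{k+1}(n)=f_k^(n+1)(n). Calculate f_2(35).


f_2(35) = f_1^36(35)
f_1(m) = 2m + 1.
Iterating: f_1^k(n) = 2^k*(n+1) - 1.
f_2(35) = 2^36*(35+1) - 1 = 68719476736*36 - 1 = 2473901162495

2473901162495


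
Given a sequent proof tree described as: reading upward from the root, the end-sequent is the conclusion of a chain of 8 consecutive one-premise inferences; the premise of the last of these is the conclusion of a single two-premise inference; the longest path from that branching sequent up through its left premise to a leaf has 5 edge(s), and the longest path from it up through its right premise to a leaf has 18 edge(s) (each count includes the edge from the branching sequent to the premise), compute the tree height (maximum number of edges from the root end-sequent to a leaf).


Longest path through the left premise: 5 edges (measured from the branching sequent)
Longest path through the right premise: 18 edges
Height of the subtree rooted at the branching sequent: max(5, 18) = 18
The branching sequent sits 8 edges above the root (the chain of one-premise inferences), so height = 18 + 8 = 26

26


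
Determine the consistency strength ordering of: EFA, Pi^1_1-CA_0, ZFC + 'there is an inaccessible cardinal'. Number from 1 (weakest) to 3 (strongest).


Ordering by consistency strength:
1. EFA
2. Pi^1_1-CA_0
3. ZFC + 'there is an inaccessible cardinal'


EFA=1, Pi^1_1-CA_0=2, ZFC + 'there is an inaccessible cardinal'=3


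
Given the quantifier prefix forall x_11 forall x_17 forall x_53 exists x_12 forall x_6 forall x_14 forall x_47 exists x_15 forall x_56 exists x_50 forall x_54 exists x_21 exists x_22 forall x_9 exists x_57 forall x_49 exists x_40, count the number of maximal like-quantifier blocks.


Alternations = 11.
Blocks = alternations + 1 = 12

12


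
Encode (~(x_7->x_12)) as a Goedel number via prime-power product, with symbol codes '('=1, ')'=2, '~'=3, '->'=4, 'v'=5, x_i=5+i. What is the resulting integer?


Formula: (~(x_7->x_12))
Symbol codes: [1, 3, 1, 12, 4, 17, 2, 2]
Primes: [2, 3, 5, 7, 11, 13, 17, 19]
p_1^1 = 2^1 = 2
p_2^3 = 3^3 = 27
p_3^1 = 5^1 = 5
p_4^12 = 7^12 = 13841287201
p_5^4 = 11^4 = 14641
p_6^17 = 13^17 = 8650415919381337933
p_7^2 = 17^2 = 289
p_8^2 = 19^2 = 361
Product = 49380219813694610983316559382637235585990

49380219813694610983316559382637235585990


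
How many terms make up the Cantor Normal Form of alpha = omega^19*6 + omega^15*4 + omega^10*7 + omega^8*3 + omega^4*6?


CNF: omega^19*6 + omega^15*4 + omega^10*7 + omega^8*3 + omega^4*6
Count the summands separated by '+':
  term 1: omega^19*6
  term 2: omega^15*4
  term 3: omega^10*7
  term 4: omega^8*3
  term 5: omega^4*6
Total terms = 5

5


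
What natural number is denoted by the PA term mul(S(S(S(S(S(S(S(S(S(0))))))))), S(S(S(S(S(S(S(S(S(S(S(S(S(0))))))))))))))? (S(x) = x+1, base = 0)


mul(S^9(0), S^13(0)):
S^9(0) = 9
S^13(0) = 13
9 * 13 = 117

117


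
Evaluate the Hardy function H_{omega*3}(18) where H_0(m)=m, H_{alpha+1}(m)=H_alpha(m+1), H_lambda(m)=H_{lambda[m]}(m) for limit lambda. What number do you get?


H_{omega*3}(18):
For the Hardy hierarchy, H_{omega*k}(n) = 2^k * n.
2^3 = 8.
8 * 18 = 144

144


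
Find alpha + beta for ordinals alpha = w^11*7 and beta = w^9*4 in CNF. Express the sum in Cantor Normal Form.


Ordinal addition w^11*7 + w^9*4:
Leading exponent of alpha (11) > leading exponent of beta (9).
Since alpha's term has higher exponent than beta's leading term,
the sum is simply alpha followed by beta.
Result = w^11*7 + w^9*4

w^11*7 + w^9*4


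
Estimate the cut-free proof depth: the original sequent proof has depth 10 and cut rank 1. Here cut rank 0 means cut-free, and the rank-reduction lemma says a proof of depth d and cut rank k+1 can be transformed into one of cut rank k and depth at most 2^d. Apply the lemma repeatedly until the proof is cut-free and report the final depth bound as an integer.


Each rank reduction sends depth d to at most 2^d; cut rank r needs r reductions.
2_0(10) = 10
2_1(10) = 2^10 = 1024
Cut-free depth bound = 1024

1024


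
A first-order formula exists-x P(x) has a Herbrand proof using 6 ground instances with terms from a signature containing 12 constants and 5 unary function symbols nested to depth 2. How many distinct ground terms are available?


Herbrand terms by depth:
Depth 0: 12 constants
Depth 1: 60 new terms (running total: 72)
Depth 2: 300 new terms (running total: 372)
Total distinct ground terms = 372

372


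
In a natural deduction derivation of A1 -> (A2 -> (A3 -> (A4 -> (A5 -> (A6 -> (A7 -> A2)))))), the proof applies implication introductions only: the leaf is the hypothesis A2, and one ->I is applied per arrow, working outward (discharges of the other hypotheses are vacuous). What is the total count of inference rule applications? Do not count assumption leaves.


The formula has 7 arrows (->); its innermost consequent A2 is one of the antecedents,
so the proof starts from the hypothesis leaf A2 (not a rule application) and closes one arrow per ->I.
Building A1 -> (A2 -> (A3 -> (A4 -> (A5 -> (A6 -> (A7 -> A2)))))) therefore takes 7 nested implication introductions.
Total inference nodes = 7

7


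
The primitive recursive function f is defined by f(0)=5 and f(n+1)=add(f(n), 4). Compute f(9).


f(0) = 5
f(1) = add(f(0), 4) = add(5, 4) = 9
f(2) = add(f(1), 4) = add(9, 4) = 13
f(3) = add(f(2), 4) = add(13, 4) = 17
f(4) = add(f(3), 4) = add(17, 4) = 21
f(5) = add(f(4), 4) = add(21, 4) = 25
f(6) = add(f(5), 4) = add(25, 4) = 29
f(7) = add(f(6), 4) = add(29, 4) = 33
f(8) = add(f(7), 4) = add(33, 4) = 37
f(9) = add(f(8), 4) = add(37, 4) = 41


41


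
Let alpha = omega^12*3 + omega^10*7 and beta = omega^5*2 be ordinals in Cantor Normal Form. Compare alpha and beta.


Compare term by term from highest exponent:
alpha = omega^12*3 + omega^10*7
beta = omega^5*2
Term 1: alpha has omega^12*3, beta has omega^5*2
Term 2: alpha has omega^10*7, beta has omega^0*0
Result: alpha > beta

alpha > beta


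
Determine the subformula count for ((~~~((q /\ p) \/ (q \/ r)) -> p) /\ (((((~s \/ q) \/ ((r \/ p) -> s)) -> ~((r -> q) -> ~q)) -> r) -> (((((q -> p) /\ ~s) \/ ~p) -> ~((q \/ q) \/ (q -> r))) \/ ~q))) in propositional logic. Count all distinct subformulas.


Formula: ((~~~((q /\ p) \/ (q \/ r)) -> p) /\ (((((~s \/ q) \/ ((r \/ p) -> s)) -> ~((r -> q) -> ~q)) -> r) -> (((((q -> p) /\ ~s) \/ ~p) -> ~((q \/ q) \/ (q -> r))) \/ ~q)))
Subformulas found:
  1. r
  2. p
  3. q
  4. s
  5. ~p
  6. ~s
  7. ~q
  8. (r -> q)
  9. (q /\ p)
  10. (q -> p)
  11. (q -> r)
  12. (q \/ r)
  13. (r \/ p)
  14. (q \/ q)
  15. (~s \/ q)
  16. ((r \/ p) -> s)
  17. ((r -> q) -> ~q)
  18. ((q -> p) /\ ~s)
  19. ~((r -> q) -> ~q)
  20. ((q \/ q) \/ (q -> r))
  21. ((q /\ p) \/ (q \/ r))
  22. ~((q \/ q) \/ (q -> r))
  23. ~((q /\ p) \/ (q \/ r))
  24. ~~((q /\ p) \/ (q \/ r))
  25. (((q -> p) /\ ~s) \/ ~p)
  26. ~~~((q /\ p) \/ (q \/ r))
  27. ((~s \/ q) \/ ((r \/ p) -> s))
  28. (~~~((q /\ p) \/ (q \/ r)) -> p)
  29. ((((q -> p) /\ ~s) \/ ~p) -> ~((q \/ q) \/ (q -> r)))
  30. (((~s \/ q) \/ ((r \/ p) -> s)) -> ~((r -> q) -> ~q))
  31. ((((~s \/ q) \/ ((r \/ p) -> s)) -> ~((r -> q) -> ~q)) -> r)
  32. (((((q -> p) /\ ~s) \/ ~p) -> ~((q \/ q) \/ (q -> r))) \/ ~q)
  33. (((((~s \/ q) \/ ((r \/ p) -> s)) -> ~((r -> q) -> ~q)) -> r) -> (((((q -> p) /\ ~s) \/ ~p) -> ~((q \/ q) \/ (q -> r))) \/ ~q))
  34. ((~~~((q /\ p) \/ (q \/ r)) -> p) /\ (((((~s \/ q) \/ ((r \/ p) -> s)) -> ~((r -> q) -> ~q)) -> r) -> (((((q -> p) /\ ~s) \/ ~p) -> ~((q \/ q) \/ (q -> r))) \/ ~q)))
Total distinct subformulas = 34

34


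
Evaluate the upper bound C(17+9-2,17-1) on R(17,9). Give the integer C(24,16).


R(17,9) <= C(17+9-2, 17-1) = C(24, 16)
C(24, 16) = 24! / (16! * 8!)
= 735471

735471


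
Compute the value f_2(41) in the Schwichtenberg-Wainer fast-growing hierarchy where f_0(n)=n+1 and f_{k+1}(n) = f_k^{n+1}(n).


f_2(41) = f_1^42(41)
f_1(m) = 2m + 1.
Iterating: f_1^k(n) = 2^k*(n+1) - 1.
f_2(41) = 2^42*(41+1) - 1 = 4398046511104*42 - 1 = 184717953466367

184717953466367


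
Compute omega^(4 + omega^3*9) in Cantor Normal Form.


omega^(4 + omega^3*9):
In ordinal addition a term is absorbed by a following term of strictly larger exponent: 0 < 3, so 4 + omega^3*9 = omega^3*9.
omega raised to a CNF ordinal is a single CNF term: Result = omega^(omega^3*9)

omega^(omega^3*9)


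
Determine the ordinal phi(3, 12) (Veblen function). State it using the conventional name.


phi(3, 12):
phi(3, beta) = eta_beta (the beta-th eta number, fixed point of zeta).
phi(3, 12) = eta_12

eta_12


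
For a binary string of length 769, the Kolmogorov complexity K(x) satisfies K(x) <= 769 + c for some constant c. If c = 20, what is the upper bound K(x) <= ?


K(x) <= |x| + c = 769 + 20 = 789

789


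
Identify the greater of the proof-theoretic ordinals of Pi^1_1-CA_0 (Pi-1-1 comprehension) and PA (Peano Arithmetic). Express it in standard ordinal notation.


Proof-theoretic ordinal of Pi^1_1-CA_0 (Pi-1-1 comprehension): psi_0(Omega_omega)
Proof-theoretic ordinal of PA (Peano Arithmetic): epsilon_0
Comparing: epsilon_0 < psi_0(Omega_omega).
The larger ordinal is psi_0(Omega_omega) (from Pi^1_1-CA_0 (Pi-1-1 comprehension)).

psi_0(Omega_omega)


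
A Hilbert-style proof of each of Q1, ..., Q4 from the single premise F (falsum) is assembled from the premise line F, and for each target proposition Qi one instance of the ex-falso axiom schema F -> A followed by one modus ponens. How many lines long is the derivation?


Ex falso, line by line:
- 1 premise line (F)
- 4 targets, each needing 1 axiom instance (F -> Qi) + 1 MP = 2 lines: 2 * 4 = 8
Total = 1 + 8 = 9 lines.

9


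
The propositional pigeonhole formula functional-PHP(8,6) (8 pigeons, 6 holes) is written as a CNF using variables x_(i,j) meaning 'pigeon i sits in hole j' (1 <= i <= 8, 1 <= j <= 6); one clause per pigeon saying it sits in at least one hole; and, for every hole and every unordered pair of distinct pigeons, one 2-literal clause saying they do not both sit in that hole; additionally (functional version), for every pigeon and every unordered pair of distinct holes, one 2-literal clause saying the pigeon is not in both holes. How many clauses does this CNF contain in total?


functional-PHP(8,6): 8 pigeons, 6 holes, 8*6 = 48 variables.
- pigeon clauses: one per pigeon -> 8 clauses
- hole clauses: 6 holes * C(8,2) = 6 * 28 -> 168 clauses
- functional clauses: 8 pigeons * C(6,2) = 8 * 15 -> 120 clauses
Total clauses = 8 + 168 + 120 = 296

296


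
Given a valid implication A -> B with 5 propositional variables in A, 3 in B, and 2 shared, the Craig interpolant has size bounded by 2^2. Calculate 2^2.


Shared atoms = 2
Craig interpolant size bound = 2^2
= 4

4


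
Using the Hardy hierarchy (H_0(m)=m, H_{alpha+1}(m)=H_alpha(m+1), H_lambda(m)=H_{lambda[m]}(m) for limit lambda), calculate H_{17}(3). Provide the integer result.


H_17(3):
For finite ordinals k, H_k(n) = n + k (each successor step adds 1).
H_17(3) = 3 + 17 = 20

20


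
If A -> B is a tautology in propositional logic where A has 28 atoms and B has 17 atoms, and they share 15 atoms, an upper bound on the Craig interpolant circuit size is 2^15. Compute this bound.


Shared atoms = 15
Craig interpolant size bound = 2^15
= 32768

32768


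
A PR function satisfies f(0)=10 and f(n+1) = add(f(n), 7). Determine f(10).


f(0) = 10
f(1) = add(f(0), 7) = add(10, 7) = 17
f(2) = add(f(1), 7) = add(17, 7) = 24
f(3) = add(f(2), 7) = add(24, 7) = 31
f(4) = add(f(3), 7) = add(31, 7) = 38
f(5) = add(f(4), 7) = add(38, 7) = 45
f(6) = add(f(5), 7) = add(45, 7) = 52
f(7) = add(f(6), 7) = add(52, 7) = 59
f(8) = add(f(7), 7) = add(59, 7) = 66
f(9) = add(f(8), 7) = add(66, 7) = 73
f(10) = add(f(9), 7) = add(73, 7) = 80


80


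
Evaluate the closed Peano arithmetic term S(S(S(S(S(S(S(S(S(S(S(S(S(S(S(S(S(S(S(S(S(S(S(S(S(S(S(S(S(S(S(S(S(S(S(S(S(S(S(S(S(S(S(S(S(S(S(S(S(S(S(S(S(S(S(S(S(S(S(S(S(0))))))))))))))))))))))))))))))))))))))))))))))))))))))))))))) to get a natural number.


Counting successors applied to 0:
61 applications of S to 0 = 61

61


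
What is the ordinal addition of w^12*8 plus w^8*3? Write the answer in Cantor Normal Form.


Ordinal addition w^12*8 + w^8*3:
Leading exponent of alpha (12) > leading exponent of beta (8).
Since alpha's term has higher exponent than beta's leading term,
the sum is simply alpha followed by beta.
Result = w^12*8 + w^8*3

w^12*8 + w^8*3


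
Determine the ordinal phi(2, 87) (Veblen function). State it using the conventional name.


phi(2, 87):
phi(2, beta) = zeta_beta (the beta-th zeta number, fixed point of epsilon).
phi(2, 87) = zeta_87

zeta_87


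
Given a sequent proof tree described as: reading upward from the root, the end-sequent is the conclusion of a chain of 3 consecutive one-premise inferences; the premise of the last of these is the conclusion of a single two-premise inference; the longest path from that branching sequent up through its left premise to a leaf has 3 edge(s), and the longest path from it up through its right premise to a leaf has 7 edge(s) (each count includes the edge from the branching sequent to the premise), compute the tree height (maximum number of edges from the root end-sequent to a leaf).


Longest path through the left premise: 3 edges (measured from the branching sequent)
Longest path through the right premise: 7 edges
Height of the subtree rooted at the branching sequent: max(3, 7) = 7
The branching sequent sits 3 edges above the root (the chain of one-premise inferences), so height = 7 + 3 = 10

10


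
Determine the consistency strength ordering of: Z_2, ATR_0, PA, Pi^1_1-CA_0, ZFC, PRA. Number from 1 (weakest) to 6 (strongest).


Ordering by consistency strength:
1. PRA
2. PA
3. ATR_0
4. Pi^1_1-CA_0
5. Z_2
6. ZFC


Z_2=5, ATR_0=3, PA=2, Pi^1_1-CA_0=4, ZFC=6, PRA=1


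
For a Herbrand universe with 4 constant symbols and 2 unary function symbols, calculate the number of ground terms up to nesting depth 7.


Herbrand terms by depth:
Depth 0: 4 constants
Depth 1: 8 new terms (running total: 12)
Depth 2: 16 new terms (running total: 28)
Depth 3: 32 new terms (running total: 60)
Depth 4: 64 new terms (running total: 124)
Depth 5: 128 new terms (running total: 252)
Depth 6: 256 new terms (running total: 508)
Depth 7: 512 new terms (running total: 1020)
Total distinct ground terms = 1020

1020


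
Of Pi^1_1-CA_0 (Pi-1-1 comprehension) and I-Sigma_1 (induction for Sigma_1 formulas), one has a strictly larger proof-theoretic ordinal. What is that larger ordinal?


Proof-theoretic ordinal of Pi^1_1-CA_0 (Pi-1-1 comprehension): psi_0(Omega_omega)
Proof-theoretic ordinal of I-Sigma_1 (induction for Sigma_1 formulas): omega^omega
Comparing: omega^omega < psi_0(Omega_omega).
The larger ordinal is psi_0(Omega_omega) (from Pi^1_1-CA_0 (Pi-1-1 comprehension)).

psi_0(Omega_omega)


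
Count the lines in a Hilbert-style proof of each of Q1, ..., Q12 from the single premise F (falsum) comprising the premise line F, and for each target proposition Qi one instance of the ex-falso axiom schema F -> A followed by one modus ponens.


Ex falso, line by line:
- 1 premise line (F)
- 12 targets, each needing 1 axiom instance (F -> Qi) + 1 MP = 2 lines: 2 * 12 = 24
Total = 1 + 24 = 25 lines.

25


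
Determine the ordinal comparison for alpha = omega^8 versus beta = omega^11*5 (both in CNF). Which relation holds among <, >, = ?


Compare term by term from highest exponent:
alpha = omega^8
beta = omega^11*5
Term 1: alpha has omega^8*1, beta has omega^11*5
Result: alpha < beta

alpha < beta


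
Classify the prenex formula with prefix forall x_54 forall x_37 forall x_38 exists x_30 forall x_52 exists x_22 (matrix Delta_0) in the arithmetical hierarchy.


Leading quantifier is forall, so the class is Pi.
Number of quantifier blocks = alternations + 1 = 3 + 1 = 4.
Classification: Pi_4

Pi_4


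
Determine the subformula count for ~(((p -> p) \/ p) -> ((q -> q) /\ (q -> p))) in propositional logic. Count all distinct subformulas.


Formula: ~(((p -> p) \/ p) -> ((q -> q) /\ (q -> p)))
Subformulas found:
  1. q
  2. p
  3. (p -> p)
  4. (q -> q)
  5. (q -> p)
  6. ((p -> p) \/ p)
  7. ((q -> q) /\ (q -> p))
  8. (((p -> p) \/ p) -> ((q -> q) /\ (q -> p)))
  9. ~(((p -> p) \/ p) -> ((q -> q) /\ (q -> p)))
Total distinct subformulas = 9

9
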